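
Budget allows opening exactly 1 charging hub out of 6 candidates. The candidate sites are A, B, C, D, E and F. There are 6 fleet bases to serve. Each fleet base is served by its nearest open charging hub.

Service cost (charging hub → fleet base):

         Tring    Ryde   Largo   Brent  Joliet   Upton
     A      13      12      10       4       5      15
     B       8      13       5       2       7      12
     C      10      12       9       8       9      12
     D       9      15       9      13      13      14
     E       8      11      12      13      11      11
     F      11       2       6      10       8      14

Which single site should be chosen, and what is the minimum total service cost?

Choose B only; total service cost 47.

With exactly 1 open, each fleet base uses its cheapest among the chosen.
{B}: Tring→B 8, Ryde→B 13, Largo→B 5, Brent→B 2, Joliet→B 7, Upton→B 12. Service cost 47.
{F}: service cost 51
{A}: service cost 59
Among all 6 size-1 choices, {B} is lowest.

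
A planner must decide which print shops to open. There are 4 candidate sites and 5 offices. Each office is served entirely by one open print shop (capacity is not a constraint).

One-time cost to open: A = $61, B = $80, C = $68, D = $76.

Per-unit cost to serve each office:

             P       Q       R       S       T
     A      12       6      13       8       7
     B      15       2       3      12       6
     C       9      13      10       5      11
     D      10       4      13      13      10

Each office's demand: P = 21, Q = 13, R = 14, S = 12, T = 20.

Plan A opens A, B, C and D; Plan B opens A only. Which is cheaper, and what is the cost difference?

Plan A is cheaper by 87.

Plan A: {A, B, C, D}: P→C 9·21=189, Q→B 2·13=26, R→B 3·14=42, S→C 5·12=60, T→B 6·20=120. Service 437; fixed 285; total 722.
Plan B: {A}: P→A 12·21=252, Q→A 6·13=78, R→A 13·14=182, S→A 8·12=96, T→A 7·20=140. Service 748; fixed 61; total 809.
Difference: |722 − 809| = 87.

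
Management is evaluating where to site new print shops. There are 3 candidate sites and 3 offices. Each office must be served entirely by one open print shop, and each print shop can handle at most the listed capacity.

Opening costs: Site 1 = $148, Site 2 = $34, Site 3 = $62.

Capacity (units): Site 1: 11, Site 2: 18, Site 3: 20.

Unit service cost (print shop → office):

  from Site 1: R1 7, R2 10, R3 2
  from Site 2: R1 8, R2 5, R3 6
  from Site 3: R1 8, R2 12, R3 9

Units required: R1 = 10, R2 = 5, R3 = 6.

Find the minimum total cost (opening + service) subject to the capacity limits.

Open {Site 2, Site 3}: R1→Site 3 8·10=80, R2→Site 2 5·5=25, R3→Site 2 6·6=36.
Loads: Site 2 carries 11/18, Site 3 carries 10/20. Service 141; fixed 96; total 237.
Next best feasible plan costs 255.

Minimum total cost: 237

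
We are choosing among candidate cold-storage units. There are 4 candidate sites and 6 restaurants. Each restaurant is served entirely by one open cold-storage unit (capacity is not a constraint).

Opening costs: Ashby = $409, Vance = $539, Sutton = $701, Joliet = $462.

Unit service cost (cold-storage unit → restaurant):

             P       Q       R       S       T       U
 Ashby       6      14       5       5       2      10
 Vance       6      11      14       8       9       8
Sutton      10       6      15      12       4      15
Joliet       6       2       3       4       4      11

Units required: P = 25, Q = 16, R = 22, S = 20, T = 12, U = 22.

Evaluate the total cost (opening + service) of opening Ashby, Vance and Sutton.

Each restaurant is assigned to its cheapest site among the open ones.
{Ashby, Vance, Sutton}: P→Ashby 6·25=150, Q→Sutton 6·16=96, R→Ashby 5·22=110, S→Ashby 5·20=100, T→Ashby 2·12=24, U→Vance 8·22=176. Service 656; fixed 1649; total 2305.

Total cost: 2305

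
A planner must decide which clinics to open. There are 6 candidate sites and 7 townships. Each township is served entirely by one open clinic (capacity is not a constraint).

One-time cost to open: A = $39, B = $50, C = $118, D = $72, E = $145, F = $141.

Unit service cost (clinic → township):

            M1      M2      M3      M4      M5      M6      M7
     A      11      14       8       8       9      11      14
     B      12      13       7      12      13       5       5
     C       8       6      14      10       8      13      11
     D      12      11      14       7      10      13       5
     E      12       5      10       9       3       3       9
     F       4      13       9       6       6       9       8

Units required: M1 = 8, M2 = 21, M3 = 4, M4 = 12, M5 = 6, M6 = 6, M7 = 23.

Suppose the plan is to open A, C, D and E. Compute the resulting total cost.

Total cost: 810

Each township is assigned to its cheapest site among the open ones.
{A, C, D, E}: M1→C 8·8=64, M2→E 5·21=105, M3→A 8·4=32, M4→D 7·12=84, M5→E 3·6=18, M6→E 3·6=18, M7→D 5·23=115. Service 436; fixed 374; total 810.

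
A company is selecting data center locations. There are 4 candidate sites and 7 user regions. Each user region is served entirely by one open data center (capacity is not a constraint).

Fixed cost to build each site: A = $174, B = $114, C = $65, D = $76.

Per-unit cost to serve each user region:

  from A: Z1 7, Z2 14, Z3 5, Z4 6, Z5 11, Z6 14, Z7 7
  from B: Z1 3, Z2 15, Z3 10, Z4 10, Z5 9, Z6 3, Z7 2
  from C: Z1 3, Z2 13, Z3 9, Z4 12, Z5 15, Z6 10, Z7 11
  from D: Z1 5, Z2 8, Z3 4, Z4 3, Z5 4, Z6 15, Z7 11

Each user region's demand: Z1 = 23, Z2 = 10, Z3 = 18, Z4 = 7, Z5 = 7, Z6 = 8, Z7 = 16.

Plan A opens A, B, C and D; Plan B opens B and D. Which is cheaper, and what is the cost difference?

Plan B is cheaper by 239.

Plan A: {A, B, C, D}: Z1→B 3·23=69, Z2→D 8·10=80, Z3→D 4·18=72, Z4→D 3·7=21, Z5→D 4·7=28, Z6→B 3·8=24, Z7→B 2·16=32. Service 326; fixed 429; total 755.
Plan B: {B, D}: Z1→B 3·23=69, Z2→D 8·10=80, Z3→D 4·18=72, Z4→D 3·7=21, Z5→D 4·7=28, Z6→B 3·8=24, Z7→B 2·16=32. Service 326; fixed 190; total 516.
Difference: |755 − 516| = 239.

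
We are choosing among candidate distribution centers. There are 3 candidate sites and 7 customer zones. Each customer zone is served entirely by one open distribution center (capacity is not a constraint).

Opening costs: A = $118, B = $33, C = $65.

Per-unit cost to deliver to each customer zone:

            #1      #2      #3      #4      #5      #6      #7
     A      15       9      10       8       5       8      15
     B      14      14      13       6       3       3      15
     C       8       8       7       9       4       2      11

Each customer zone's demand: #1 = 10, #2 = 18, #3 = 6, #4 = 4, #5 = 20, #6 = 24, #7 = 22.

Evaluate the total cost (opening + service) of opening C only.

Each customer zone is assigned to its cheapest site among the open ones.
{C}: #1→C 8·10=80, #2→C 8·18=144, #3→C 7·6=42, #4→C 9·4=36, #5→C 4·20=80, #6→C 2·24=48, #7→C 11·22=242. Service 672; fixed 65; total 737.

Total cost: 737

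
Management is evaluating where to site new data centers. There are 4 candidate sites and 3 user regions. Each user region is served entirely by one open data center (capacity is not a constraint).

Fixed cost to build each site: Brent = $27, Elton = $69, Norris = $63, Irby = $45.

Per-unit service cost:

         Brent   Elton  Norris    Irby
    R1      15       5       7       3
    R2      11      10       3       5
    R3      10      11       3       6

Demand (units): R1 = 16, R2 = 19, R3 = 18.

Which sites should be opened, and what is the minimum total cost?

Open Norris and Irby; minimum total cost 267.

For any fixed open set, each user region goes to its cheapest open site; total = fixed + service.
{Norris, Irby}: R1→Irby 3·16=48, R2→Norris 3·19=57, R3→Norris 3·18=54. Service 159; fixed 108; total 267.
{Norris}: service 223 + fixed 63 = 286
{Brent, Norris, Irby}: R1→Irby 3·16=48, R2→Norris 3·19=57, R3→Norris 3·18=54. Service 159; fixed 135; total 294.
{Brent, Elton, Norris, Irby}: service 159 + fixed 204 = 363
No other subset beats 267.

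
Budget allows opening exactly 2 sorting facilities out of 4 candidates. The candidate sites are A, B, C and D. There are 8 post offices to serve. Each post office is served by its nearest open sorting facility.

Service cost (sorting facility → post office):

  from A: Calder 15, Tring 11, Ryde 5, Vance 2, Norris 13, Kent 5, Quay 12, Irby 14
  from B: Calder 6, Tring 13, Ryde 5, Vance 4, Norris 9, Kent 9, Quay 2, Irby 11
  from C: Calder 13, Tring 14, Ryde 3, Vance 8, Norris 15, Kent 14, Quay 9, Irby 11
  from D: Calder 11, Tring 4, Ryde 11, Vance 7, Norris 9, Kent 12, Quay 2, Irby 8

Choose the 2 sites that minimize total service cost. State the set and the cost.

With exactly 2 open, each post office uses its cheapest among the chosen.
{A, D}: Calder→D 11, Tring→D 4, Ryde→A 5, Vance→A 2, Norris→D 9, Kent→A 5, Quay→D 2, Irby→D 8. Service cost 46.
{B, D}: service cost 47
{A, B}: service cost 51
Among all 6 size-2 choices, {A, D} is lowest.

Choose A and D; total service cost 46.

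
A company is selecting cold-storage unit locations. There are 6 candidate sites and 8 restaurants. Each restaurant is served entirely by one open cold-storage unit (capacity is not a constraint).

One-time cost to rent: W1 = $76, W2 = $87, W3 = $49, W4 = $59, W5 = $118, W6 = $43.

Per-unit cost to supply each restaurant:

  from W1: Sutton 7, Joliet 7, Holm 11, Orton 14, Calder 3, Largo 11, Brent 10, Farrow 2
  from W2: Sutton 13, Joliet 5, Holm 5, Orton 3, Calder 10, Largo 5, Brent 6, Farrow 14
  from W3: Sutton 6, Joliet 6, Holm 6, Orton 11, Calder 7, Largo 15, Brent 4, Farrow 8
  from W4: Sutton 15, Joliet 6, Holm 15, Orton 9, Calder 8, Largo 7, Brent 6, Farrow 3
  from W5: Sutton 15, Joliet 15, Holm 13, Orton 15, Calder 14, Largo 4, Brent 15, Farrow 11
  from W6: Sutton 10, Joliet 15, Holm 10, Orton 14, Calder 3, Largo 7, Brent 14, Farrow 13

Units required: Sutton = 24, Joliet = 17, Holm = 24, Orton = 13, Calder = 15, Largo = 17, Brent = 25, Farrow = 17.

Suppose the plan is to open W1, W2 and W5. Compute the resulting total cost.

Total cost: 990

Each restaurant is assigned to its cheapest site among the open ones.
{W1, W2, W5}: Sutton→W1 7·24=168, Joliet→W2 5·17=85, Holm→W2 5·24=120, Orton→W2 3·13=39, Calder→W1 3·15=45, Largo→W5 4·17=68, Brent→W2 6·25=150, Farrow→W1 2·17=34. Service 709; fixed 281; total 990.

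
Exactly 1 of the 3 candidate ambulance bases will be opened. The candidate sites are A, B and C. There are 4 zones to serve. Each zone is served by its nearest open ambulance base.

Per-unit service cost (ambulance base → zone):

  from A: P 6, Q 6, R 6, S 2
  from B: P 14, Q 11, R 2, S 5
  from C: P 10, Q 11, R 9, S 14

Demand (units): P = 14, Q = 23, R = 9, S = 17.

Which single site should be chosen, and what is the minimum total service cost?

Choose A only; total service cost 310.

With exactly 1 open, each zone uses its cheapest among the chosen.
{A}: P→A 6·14=84, Q→A 6·23=138, R→A 6·9=54, S→A 2·17=34. Service cost 310.
{B}: service cost 552
{C}: service cost 712
Among all 3 size-1 choices, {A} is lowest.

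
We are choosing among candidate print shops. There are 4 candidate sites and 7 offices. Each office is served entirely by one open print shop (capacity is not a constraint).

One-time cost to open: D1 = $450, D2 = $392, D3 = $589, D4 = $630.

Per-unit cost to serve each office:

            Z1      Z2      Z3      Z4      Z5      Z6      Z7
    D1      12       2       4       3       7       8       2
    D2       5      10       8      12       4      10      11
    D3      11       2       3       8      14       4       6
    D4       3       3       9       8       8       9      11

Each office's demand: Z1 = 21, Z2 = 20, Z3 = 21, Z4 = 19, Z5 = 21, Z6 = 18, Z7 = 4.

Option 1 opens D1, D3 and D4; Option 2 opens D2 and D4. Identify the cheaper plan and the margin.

Option 1: {D1, D3, D4}: Z1→D4 3·21=63, Z2→D1 2·20=40, Z3→D3 3·21=63, Z4→D1 3·19=57, Z5→D1 7·21=147, Z6→D3 4·18=72, Z7→D1 2·4=8. Service 450; fixed 1669; total 2119.
Option 2: {D2, D4}: Z1→D4 3·21=63, Z2→D4 3·20=60, Z3→D2 8·21=168, Z4→D4 8·19=152, Z5→D2 4·21=84, Z6→D4 9·18=162, Z7→D2 11·4=44. Service 733; fixed 1022; total 1755.
Difference: |2119 − 1755| = 364.

Option 2 is cheaper by 364.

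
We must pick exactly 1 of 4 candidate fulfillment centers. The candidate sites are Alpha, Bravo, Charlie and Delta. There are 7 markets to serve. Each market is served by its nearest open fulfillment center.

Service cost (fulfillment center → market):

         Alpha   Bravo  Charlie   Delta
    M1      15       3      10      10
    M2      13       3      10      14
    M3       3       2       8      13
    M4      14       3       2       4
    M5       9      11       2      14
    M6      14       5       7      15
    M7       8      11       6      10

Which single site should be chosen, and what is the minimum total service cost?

Choose Bravo only; total service cost 38.

With exactly 1 open, each market uses its cheapest among the chosen.
{Bravo}: M1→Bravo 3, M2→Bravo 3, M3→Bravo 2, M4→Bravo 3, M5→Bravo 11, M6→Bravo 5, M7→Bravo 11. Service cost 38.
{Charlie}: service cost 45
{Alpha}: service cost 76
Among all 4 size-1 choices, {Bravo} is lowest.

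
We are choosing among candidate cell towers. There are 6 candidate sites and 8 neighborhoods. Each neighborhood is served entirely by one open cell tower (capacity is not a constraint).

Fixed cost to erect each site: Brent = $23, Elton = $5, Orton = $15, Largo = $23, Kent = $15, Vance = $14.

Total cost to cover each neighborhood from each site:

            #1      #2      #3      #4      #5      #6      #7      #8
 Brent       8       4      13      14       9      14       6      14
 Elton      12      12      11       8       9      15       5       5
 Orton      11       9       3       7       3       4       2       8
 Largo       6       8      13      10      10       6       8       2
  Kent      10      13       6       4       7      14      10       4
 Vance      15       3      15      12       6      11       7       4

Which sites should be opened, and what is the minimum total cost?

For any fixed open set, each neighborhood goes to its cheapest open site; total = fixed + service.
{Orton}: #1→Orton 11, #2→Orton 9, #3→Orton 3, #4→Orton 7, #5→Orton 3, #6→Orton 4, #7→Orton 2, #8→Orton 8. Service 47; fixed 15; total 62.
{Elton, Orton}: #1→Orton 11, #2→Orton 9, #3→Orton 3, #4→Orton 7, #5→Orton 3, #6→Orton 4, #7→Orton 2, #8→Elton 5. Service 44; fixed 20; total 64.
{Orton, Vance}: service 37 + fixed 29 = 66
{Brent, Elton, Orton, Largo, Kent, Vance}: service 27 + fixed 95 = 122
No other subset beats 62.

Open Orton only; minimum total cost 62.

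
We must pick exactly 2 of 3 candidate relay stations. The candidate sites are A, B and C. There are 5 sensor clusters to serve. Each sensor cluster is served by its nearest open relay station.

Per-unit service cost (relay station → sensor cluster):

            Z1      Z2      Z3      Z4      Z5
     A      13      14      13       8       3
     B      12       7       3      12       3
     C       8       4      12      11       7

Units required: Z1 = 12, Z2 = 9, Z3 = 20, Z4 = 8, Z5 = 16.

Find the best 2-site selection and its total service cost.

With exactly 2 open, each sensor cluster uses its cheapest among the chosen.
{B, C}: Z1→C 8·12=96, Z2→C 4·9=36, Z3→B 3·20=60, Z4→C 11·8=88, Z5→B 3·16=48. Service cost 328.
{A, B}: service cost 379
{A, C}: service cost 484
Among all 3 size-2 choices, {B, C} is lowest.

Choose B and C; total service cost 328.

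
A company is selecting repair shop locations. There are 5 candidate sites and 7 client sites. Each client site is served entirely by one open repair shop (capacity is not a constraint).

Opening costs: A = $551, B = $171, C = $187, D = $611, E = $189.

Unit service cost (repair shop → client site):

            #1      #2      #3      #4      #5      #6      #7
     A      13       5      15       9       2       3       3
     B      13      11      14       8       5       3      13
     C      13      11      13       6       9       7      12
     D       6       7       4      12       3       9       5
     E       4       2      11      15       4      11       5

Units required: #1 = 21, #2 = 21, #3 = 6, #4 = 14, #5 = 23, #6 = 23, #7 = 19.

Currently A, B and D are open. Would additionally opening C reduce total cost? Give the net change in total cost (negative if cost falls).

No — net change +159 (cost rises by 159).

Current service cost with {A, B, D}: 539.
Adding C: each client site re-picks its cheapest; new service cost 511, saving 28.
Extra fixed cost: 187. Net change = 187 − 28 = 159.
(Totals: 1872 → 2031.)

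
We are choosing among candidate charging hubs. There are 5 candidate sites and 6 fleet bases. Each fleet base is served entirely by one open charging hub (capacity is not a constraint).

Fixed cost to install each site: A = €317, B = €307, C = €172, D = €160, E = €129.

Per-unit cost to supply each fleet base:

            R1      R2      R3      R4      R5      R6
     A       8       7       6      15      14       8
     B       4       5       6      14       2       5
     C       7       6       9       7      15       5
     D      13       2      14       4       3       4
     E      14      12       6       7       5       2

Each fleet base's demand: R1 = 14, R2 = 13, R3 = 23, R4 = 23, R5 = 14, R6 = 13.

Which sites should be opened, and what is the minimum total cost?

Open D and E; minimum total cost 795.

For any fixed open set, each fleet base goes to its cheapest open site; total = fixed + service.
{D, E}: R1→D 13·14=182, R2→D 2·13=26, R3→E 6·23=138, R4→D 4·23=92, R5→D 3·14=42, R6→E 2·13=26. Service 506; fixed 289; total 795.
{C, D}: R1→C 7·14=98, R2→D 2·13=26, R3→C 9·23=207, R4→D 4·23=92, R5→D 3·14=42, R6→D 4·13=52. Service 517; fixed 332; total 849.
{B, D}: service 392 + fixed 467 = 859
{A, B, C, D, E}: R1→B 4·14=56, R2→D 2·13=26, R3→A 6·23=138, R4→D 4·23=92, R5→B 2·14=28, R6→E 2·13=26. Service 366; fixed 1085; total 1451.
No other subset beats 795.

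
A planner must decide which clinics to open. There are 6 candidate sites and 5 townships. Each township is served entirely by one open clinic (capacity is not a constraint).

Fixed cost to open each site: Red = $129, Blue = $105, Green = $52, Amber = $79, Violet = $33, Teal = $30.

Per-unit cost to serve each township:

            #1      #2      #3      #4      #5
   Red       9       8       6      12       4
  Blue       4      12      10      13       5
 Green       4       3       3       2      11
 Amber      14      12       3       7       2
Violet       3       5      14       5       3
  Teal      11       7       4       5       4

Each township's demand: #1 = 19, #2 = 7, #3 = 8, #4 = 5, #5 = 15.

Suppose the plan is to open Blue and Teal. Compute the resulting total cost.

Each township is assigned to its cheapest site among the open ones.
{Blue, Teal}: #1→Blue 4·19=76, #2→Teal 7·7=49, #3→Teal 4·8=32, #4→Teal 5·5=25, #5→Teal 4·15=60. Service 242; fixed 135; total 377.

Total cost: 377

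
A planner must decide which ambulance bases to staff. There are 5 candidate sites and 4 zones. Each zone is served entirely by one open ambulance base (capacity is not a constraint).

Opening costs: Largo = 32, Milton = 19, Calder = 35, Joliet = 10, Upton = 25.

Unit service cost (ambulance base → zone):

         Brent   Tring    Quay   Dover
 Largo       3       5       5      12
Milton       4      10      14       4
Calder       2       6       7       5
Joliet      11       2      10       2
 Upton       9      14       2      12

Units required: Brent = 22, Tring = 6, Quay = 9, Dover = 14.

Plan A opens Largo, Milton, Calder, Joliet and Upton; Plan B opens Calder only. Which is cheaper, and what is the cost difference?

Plan A: {Largo, Milton, Calder, Joliet, Upton}: Brent→Calder 2·22=44, Tring→Joliet 2·6=12, Quay→Upton 2·9=18, Dover→Joliet 2·14=28. Service 102; fixed 121; total 223.
Plan B: {Calder}: Brent→Calder 2·22=44, Tring→Calder 6·6=36, Quay→Calder 7·9=63, Dover→Calder 5·14=70. Service 213; fixed 35; total 248.
Difference: |223 − 248| = 25.

Plan A is cheaper by 25.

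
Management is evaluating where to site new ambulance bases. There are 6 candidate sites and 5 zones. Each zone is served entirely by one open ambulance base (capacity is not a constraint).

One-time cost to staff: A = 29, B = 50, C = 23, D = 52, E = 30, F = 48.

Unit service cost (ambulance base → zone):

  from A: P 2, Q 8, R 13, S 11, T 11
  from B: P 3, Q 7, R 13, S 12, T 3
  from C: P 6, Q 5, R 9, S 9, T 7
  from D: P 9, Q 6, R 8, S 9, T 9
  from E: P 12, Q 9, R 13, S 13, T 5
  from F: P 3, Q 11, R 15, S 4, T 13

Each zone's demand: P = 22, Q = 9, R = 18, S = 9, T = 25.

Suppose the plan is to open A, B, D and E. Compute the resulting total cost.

Each zone is assigned to its cheapest site among the open ones.
{A, B, D, E}: P→A 2·22=44, Q→D 6·9=54, R→D 8·18=144, S→D 9·9=81, T→B 3·25=75. Service 398; fixed 161; total 559.

Total cost: 559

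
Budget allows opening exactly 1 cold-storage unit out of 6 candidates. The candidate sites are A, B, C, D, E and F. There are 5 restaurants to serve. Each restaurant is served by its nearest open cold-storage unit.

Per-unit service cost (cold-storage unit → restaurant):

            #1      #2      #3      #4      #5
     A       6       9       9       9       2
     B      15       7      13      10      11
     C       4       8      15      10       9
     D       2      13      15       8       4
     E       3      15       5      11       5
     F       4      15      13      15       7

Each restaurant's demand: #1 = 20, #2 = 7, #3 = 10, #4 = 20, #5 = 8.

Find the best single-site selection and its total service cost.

With exactly 1 open, each restaurant uses its cheapest among the chosen.
{A}: #1→A 6·20=120, #2→A 9·7=63, #3→A 9·10=90, #4→A 9·20=180, #5→A 2·8=16. Service cost 469.
{D}: service cost 473
{E}: service cost 475
Among all 6 size-1 choices, {A} is lowest.

Choose A only; total service cost 469.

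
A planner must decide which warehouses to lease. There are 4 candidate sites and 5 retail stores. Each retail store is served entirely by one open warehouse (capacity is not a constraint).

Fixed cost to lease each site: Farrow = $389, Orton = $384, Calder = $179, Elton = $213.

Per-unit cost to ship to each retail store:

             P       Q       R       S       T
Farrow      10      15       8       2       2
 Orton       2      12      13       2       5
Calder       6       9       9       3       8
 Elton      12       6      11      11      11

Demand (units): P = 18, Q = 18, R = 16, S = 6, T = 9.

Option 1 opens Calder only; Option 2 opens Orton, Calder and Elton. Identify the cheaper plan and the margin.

Option 1 is cheaper by 438.

Option 1: {Calder}: P→Calder 6·18=108, Q→Calder 9·18=162, R→Calder 9·16=144, S→Calder 3·6=18, T→Calder 8·9=72. Service 504; fixed 179; total 683.
Option 2: {Orton, Calder, Elton}: P→Orton 2·18=36, Q→Elton 6·18=108, R→Calder 9·16=144, S→Orton 2·6=12, T→Orton 5·9=45. Service 345; fixed 776; total 1121.
Difference: |683 − 1121| = 438.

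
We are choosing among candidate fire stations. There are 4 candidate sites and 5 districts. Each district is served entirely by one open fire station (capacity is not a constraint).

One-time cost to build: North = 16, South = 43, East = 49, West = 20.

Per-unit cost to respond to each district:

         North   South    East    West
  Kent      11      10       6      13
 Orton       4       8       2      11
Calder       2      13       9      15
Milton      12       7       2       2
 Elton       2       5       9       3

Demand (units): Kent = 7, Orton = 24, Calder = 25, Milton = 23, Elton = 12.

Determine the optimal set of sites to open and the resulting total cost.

Open North and East; minimum total cost 275.

For any fixed open set, each district goes to its cheapest open site; total = fixed + service.
{North, East}: Kent→East 6·7=42, Orton→East 2·24=48, Calder→North 2·25=50, Milton→East 2·23=46, Elton→North 2·12=24. Service 210; fixed 65; total 275.
{North, East, West}: service 210 + fixed 85 = 295
{North, South, East}: service 210 + fixed 108 = 318
{North, South, East, West}: Kent→East 6·7=42, Orton→East 2·24=48, Calder→North 2·25=50, Milton→East 2·23=46, Elton→North 2·12=24. Service 210; fixed 128; total 338.
(All 15 nonempty subsets were checked; North and East is lowest.)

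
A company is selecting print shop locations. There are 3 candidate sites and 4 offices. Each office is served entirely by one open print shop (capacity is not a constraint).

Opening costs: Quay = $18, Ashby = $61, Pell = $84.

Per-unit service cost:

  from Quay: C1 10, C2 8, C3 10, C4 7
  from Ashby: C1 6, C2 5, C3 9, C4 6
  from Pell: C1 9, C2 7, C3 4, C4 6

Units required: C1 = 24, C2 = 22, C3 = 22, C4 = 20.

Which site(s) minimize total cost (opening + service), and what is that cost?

Open Ashby and Pell; minimum total cost 607.

For any fixed open set, each office goes to its cheapest open site; total = fixed + service.
{Ashby, Pell}: C1→Ashby 6·24=144, C2→Ashby 5·22=110, C3→Pell 4·22=88, C4→Ashby 6·20=120. Service 462; fixed 145; total 607.
{Quay, Ashby, Pell}: service 462 + fixed 163 = 625
{Ashby}: C1→Ashby 6·24=144, C2→Ashby 5·22=110, C3→Ashby 9·22=198, C4→Ashby 6·20=120. Service 572; fixed 61; total 633.
{Quay}: C1→Quay 10·24=240, C2→Quay 8·22=176, C3→Quay 10·22=220, C4→Quay 7·20=140. Service 776; fixed 18; total 794.
No other subset beats 607.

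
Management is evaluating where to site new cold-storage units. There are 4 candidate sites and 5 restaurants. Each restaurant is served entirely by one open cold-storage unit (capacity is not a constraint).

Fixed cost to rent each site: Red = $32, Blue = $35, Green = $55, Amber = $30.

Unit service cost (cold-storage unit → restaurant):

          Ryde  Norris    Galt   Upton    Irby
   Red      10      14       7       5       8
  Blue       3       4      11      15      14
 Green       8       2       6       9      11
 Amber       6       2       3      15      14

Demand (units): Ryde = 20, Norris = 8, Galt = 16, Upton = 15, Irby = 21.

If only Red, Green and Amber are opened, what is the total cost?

Each restaurant is assigned to its cheapest site among the open ones.
{Red, Green, Amber}: Ryde→Amber 6·20=120, Norris→Green 2·8=16, Galt→Amber 3·16=48, Upton→Red 5·15=75, Irby→Red 8·21=168. Service 427; fixed 117; total 544.

Total cost: 544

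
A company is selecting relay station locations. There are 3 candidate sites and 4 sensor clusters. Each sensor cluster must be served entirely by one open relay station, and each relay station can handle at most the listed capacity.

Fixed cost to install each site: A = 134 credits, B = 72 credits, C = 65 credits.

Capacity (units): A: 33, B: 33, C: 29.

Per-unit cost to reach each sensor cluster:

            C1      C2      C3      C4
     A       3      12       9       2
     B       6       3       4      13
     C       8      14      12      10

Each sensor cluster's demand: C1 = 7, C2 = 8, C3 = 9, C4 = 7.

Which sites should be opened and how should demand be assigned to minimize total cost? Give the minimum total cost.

Minimum total cost: 265

Open {B}: C1→B 6·7=42, C2→B 3·8=24, C3→B 4·9=36, C4→B 13·7=91.
Loads: B carries 31/33. Service 193; fixed 72; total 265.
Next best feasible plan costs 301.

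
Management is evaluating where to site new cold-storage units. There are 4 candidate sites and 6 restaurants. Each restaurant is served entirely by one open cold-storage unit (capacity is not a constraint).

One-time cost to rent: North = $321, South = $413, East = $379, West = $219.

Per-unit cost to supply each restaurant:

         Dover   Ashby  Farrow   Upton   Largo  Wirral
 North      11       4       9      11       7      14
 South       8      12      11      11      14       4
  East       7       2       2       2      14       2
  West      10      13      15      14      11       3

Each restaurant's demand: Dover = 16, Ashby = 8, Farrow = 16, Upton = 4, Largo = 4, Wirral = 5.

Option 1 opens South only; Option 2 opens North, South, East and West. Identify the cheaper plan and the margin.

Option 1 is cheaper by 605.

Option 1: {South}: Dover→South 8·16=128, Ashby→South 12·8=96, Farrow→South 11·16=176, Upton→South 11·4=44, Largo→South 14·4=56, Wirral→South 4·5=20. Service 520; fixed 413; total 933.
Option 2: {North, South, East, West}: Dover→East 7·16=112, Ashby→East 2·8=16, Farrow→East 2·16=32, Upton→East 2·4=8, Largo→North 7·4=28, Wirral→East 2·5=10. Service 206; fixed 1332; total 1538.
Difference: |933 − 1538| = 605.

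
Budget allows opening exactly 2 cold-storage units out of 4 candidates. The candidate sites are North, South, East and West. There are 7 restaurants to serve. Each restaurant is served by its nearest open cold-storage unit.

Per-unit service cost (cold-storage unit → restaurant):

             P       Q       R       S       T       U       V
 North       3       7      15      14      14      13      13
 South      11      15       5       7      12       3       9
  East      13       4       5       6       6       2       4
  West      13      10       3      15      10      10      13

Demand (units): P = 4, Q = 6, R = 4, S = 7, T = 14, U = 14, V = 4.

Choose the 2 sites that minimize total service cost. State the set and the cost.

With exactly 2 open, each restaurant uses its cheapest among the chosen.
{North, East}: P→North 3·4=12, Q→East 4·6=24, R→East 5·4=20, S→East 6·7=42, T→East 6·14=84, U→East 2·14=28, V→East 4·4=16. Service cost 226.
{South, East}: service cost 258
{East, West}: service cost 258
Among all 6 size-2 choices, {North, East} is lowest.

Choose North and East; total service cost 226.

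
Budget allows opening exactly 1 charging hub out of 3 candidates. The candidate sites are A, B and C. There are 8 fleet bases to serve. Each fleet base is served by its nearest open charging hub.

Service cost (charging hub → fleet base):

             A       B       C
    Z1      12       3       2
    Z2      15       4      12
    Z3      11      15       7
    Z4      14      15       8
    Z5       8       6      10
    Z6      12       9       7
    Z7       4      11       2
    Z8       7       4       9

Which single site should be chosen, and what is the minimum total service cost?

With exactly 1 open, each fleet base uses its cheapest among the chosen.
{C}: Z1→C 2, Z2→C 12, Z3→C 7, Z4→C 8, Z5→C 10, Z6→C 7, Z7→C 2, Z8→C 9. Service cost 57.
{B}: service cost 67
{A}: service cost 83
Among all 3 size-1 choices, {C} is lowest.

Choose C only; total service cost 57.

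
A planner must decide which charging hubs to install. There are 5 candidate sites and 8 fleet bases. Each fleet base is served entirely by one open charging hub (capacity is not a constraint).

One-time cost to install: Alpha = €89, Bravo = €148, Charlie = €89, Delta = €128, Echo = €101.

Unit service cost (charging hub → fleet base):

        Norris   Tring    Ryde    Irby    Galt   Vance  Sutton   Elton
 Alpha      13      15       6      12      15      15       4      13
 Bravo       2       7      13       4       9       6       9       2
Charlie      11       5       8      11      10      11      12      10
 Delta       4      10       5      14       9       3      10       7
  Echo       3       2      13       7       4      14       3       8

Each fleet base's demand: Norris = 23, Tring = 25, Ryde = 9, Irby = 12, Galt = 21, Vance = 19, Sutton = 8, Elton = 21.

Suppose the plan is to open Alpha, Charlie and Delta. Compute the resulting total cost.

Total cost: 1125

Each fleet base is assigned to its cheapest site among the open ones.
{Alpha, Charlie, Delta}: Norris→Delta 4·23=92, Tring→Charlie 5·25=125, Ryde→Delta 5·9=45, Irby→Charlie 11·12=132, Galt→Delta 9·21=189, Vance→Delta 3·19=57, Sutton→Alpha 4·8=32, Elton→Delta 7·21=147. Service 819; fixed 306; total 1125.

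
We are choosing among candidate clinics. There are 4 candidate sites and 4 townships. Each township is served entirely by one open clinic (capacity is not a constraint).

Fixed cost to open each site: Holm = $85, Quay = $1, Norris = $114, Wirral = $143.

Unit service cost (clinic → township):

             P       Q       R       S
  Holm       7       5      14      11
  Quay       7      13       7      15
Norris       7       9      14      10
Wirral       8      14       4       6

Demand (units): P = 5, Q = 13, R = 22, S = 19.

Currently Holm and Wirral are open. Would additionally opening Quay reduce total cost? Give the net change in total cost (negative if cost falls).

No — net change +1 (cost rises by 1).

Current service cost with {Holm, Wirral}: 302.
Adding Quay: each township re-picks its cheapest; new service cost 302, saving 0.
Extra fixed cost: 1. Net change = 1 − 0 = 1.
(Totals: 530 → 531.)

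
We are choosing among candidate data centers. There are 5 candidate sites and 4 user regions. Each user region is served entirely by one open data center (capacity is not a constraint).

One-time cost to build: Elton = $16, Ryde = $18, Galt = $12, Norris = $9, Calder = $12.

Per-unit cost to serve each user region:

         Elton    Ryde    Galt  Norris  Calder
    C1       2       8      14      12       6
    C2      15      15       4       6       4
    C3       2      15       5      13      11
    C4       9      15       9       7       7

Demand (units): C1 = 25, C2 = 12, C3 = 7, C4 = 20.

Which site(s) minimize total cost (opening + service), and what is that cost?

For any fixed open set, each user region goes to its cheapest open site; total = fixed + service.
{Elton, Calder}: C1→Elton 2·25=50, C2→Calder 4·12=48, C3→Elton 2·7=14, C4→Calder 7·20=140. Service 252; fixed 28; total 280.
{Elton, Galt, Norris}: service 252 + fixed 37 = 289
{Elton, Norris, Calder}: service 252 + fixed 37 = 289
{Elton, Ryde, Galt, Norris, Calder}: C1→Elton 2·25=50, C2→Galt 4·12=48, C3→Elton 2·7=14, C4→Norris 7·20=140. Service 252; fixed 67; total 319.
No other subset beats 280.

Open Elton and Calder; minimum total cost 280.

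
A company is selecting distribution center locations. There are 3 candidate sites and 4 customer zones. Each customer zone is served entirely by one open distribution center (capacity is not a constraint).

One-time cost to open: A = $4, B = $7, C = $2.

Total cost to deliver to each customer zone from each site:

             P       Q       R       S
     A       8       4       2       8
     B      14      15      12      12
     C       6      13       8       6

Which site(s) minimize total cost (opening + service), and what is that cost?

Open A and C; minimum total cost 24.

For any fixed open set, each customer zone goes to its cheapest open site; total = fixed + service.
{A, C}: P→C 6, Q→A 4, R→A 2, S→C 6. Service 18; fixed 6; total 24.
{A}: service 22 + fixed 4 = 26
{A, B, C}: P→C 6, Q→A 4, R→A 2, S→C 6. Service 18; fixed 13; total 31.
{C}: P→C 6, Q→C 13, R→C 8, S→C 6. Service 33; fixed 2; total 35.
No other subset beats 24.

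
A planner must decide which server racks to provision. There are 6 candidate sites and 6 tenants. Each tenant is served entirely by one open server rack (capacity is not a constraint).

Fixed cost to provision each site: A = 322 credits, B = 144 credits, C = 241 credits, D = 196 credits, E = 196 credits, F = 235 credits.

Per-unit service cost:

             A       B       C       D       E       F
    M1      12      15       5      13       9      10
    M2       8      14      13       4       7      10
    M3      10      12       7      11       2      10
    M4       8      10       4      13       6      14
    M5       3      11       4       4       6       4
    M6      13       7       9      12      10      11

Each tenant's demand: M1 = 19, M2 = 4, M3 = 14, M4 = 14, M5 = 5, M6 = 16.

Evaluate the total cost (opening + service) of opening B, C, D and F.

Total cost: 1213

Each tenant is assigned to its cheapest site among the open ones.
{B, C, D, F}: M1→C 5·19=95, M2→D 4·4=16, M3→C 7·14=98, M4→C 4·14=56, M5→C 4·5=20, M6→B 7·16=112. Service 397; fixed 816; total 1213.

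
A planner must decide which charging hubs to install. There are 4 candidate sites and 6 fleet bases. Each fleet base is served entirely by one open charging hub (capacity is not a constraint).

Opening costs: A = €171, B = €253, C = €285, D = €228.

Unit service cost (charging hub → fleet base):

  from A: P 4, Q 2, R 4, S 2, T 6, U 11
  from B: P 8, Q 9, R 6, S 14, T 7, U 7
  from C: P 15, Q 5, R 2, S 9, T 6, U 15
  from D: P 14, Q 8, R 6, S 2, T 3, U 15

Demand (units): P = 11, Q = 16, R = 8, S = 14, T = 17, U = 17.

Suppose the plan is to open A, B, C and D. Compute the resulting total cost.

Total cost: 1227

Each fleet base is assigned to its cheapest site among the open ones.
{A, B, C, D}: P→A 4·11=44, Q→A 2·16=32, R→C 2·8=16, S→A 2·14=28, T→D 3·17=51, U→B 7·17=119. Service 290; fixed 937; total 1227.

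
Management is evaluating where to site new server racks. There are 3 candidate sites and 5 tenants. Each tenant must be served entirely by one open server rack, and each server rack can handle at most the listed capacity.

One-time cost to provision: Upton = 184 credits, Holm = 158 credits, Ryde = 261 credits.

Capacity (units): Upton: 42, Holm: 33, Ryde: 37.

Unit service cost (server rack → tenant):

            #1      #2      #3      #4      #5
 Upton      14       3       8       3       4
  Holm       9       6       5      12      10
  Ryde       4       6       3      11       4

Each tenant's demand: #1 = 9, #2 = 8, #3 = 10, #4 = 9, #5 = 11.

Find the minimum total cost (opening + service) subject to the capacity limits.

Open {Upton, Holm}: #1→Holm 9·9=81, #2→Upton 3·8=24, #3→Holm 5·10=50, #4→Upton 3·9=27, #5→Upton 4·11=44.
Loads: Upton carries 28/42, Holm carries 19/33. Service 226; fixed 342; total 568.
Next best feasible plan costs 592.

Minimum total cost: 568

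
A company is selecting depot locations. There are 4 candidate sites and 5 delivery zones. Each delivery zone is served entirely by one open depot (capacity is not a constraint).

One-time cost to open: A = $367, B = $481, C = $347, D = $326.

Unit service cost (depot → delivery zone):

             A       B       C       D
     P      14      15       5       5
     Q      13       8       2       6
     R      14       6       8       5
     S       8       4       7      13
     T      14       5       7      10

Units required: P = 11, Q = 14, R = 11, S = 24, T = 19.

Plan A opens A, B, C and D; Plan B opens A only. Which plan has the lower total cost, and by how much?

Plan A: {A, B, C, D}: P→C 5·11=55, Q→C 2·14=28, R→D 5·11=55, S→B 4·24=96, T→B 5·19=95. Service 329; fixed 1521; total 1850.
Plan B: {A}: P→A 14·11=154, Q→A 13·14=182, R→A 14·11=154, S→A 8·24=192, T→A 14·19=266. Service 948; fixed 367; total 1315.
Difference: |1850 − 1315| = 535.

Plan B is cheaper by 535.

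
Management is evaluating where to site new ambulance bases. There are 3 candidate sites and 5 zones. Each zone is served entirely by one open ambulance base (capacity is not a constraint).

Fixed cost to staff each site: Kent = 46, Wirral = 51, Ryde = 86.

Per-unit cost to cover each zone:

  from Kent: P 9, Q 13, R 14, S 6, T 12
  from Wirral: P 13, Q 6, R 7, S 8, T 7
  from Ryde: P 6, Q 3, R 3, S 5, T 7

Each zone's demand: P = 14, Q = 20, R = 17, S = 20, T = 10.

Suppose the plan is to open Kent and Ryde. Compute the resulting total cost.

Total cost: 497

Each zone is assigned to its cheapest site among the open ones.
{Kent, Ryde}: P→Ryde 6·14=84, Q→Ryde 3·20=60, R→Ryde 3·17=51, S→Ryde 5·20=100, T→Ryde 7·10=70. Service 365; fixed 132; total 497.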